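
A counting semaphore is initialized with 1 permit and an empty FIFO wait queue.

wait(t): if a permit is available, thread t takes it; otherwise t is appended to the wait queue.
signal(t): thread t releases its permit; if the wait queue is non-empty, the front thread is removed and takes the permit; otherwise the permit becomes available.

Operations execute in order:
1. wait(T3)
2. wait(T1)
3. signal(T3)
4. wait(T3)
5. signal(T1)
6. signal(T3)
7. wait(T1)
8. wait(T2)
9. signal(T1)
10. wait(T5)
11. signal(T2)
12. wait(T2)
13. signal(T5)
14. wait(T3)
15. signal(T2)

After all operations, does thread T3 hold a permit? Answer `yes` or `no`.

Step 1: wait(T3) -> count=0 queue=[] holders={T3}
Step 2: wait(T1) -> count=0 queue=[T1] holders={T3}
Step 3: signal(T3) -> count=0 queue=[] holders={T1}
Step 4: wait(T3) -> count=0 queue=[T3] holders={T1}
Step 5: signal(T1) -> count=0 queue=[] holders={T3}
Step 6: signal(T3) -> count=1 queue=[] holders={none}
Step 7: wait(T1) -> count=0 queue=[] holders={T1}
Step 8: wait(T2) -> count=0 queue=[T2] holders={T1}
Step 9: signal(T1) -> count=0 queue=[] holders={T2}
Step 10: wait(T5) -> count=0 queue=[T5] holders={T2}
Step 11: signal(T2) -> count=0 queue=[] holders={T5}
Step 12: wait(T2) -> count=0 queue=[T2] holders={T5}
Step 13: signal(T5) -> count=0 queue=[] holders={T2}
Step 14: wait(T3) -> count=0 queue=[T3] holders={T2}
Step 15: signal(T2) -> count=0 queue=[] holders={T3}
Final holders: {T3} -> T3 in holders

Answer: yes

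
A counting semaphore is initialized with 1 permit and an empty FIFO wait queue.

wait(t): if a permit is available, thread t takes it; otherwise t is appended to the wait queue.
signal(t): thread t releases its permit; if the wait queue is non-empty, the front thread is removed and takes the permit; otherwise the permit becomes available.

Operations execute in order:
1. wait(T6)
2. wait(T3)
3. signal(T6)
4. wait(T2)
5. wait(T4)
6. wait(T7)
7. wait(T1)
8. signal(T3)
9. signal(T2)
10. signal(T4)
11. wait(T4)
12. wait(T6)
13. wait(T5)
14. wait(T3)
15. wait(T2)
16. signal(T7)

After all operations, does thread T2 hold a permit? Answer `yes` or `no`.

Answer: no

Derivation:
Step 1: wait(T6) -> count=0 queue=[] holders={T6}
Step 2: wait(T3) -> count=0 queue=[T3] holders={T6}
Step 3: signal(T6) -> count=0 queue=[] holders={T3}
Step 4: wait(T2) -> count=0 queue=[T2] holders={T3}
Step 5: wait(T4) -> count=0 queue=[T2,T4] holders={T3}
Step 6: wait(T7) -> count=0 queue=[T2,T4,T7] holders={T3}
Step 7: wait(T1) -> count=0 queue=[T2,T4,T7,T1] holders={T3}
Step 8: signal(T3) -> count=0 queue=[T4,T7,T1] holders={T2}
Step 9: signal(T2) -> count=0 queue=[T7,T1] holders={T4}
Step 10: signal(T4) -> count=0 queue=[T1] holders={T7}
Step 11: wait(T4) -> count=0 queue=[T1,T4] holders={T7}
Step 12: wait(T6) -> count=0 queue=[T1,T4,T6] holders={T7}
Step 13: wait(T5) -> count=0 queue=[T1,T4,T6,T5] holders={T7}
Step 14: wait(T3) -> count=0 queue=[T1,T4,T6,T5,T3] holders={T7}
Step 15: wait(T2) -> count=0 queue=[T1,T4,T6,T5,T3,T2] holders={T7}
Step 16: signal(T7) -> count=0 queue=[T4,T6,T5,T3,T2] holders={T1}
Final holders: {T1} -> T2 not in holders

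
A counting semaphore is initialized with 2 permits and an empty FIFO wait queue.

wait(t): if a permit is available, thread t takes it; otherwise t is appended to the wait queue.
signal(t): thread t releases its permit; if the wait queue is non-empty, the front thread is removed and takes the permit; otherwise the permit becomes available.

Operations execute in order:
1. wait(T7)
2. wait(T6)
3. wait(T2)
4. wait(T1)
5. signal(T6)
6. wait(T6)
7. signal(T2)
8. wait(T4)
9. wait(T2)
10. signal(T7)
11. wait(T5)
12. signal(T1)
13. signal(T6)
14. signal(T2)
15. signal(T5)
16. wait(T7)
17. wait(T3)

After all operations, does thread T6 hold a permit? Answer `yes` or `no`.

Step 1: wait(T7) -> count=1 queue=[] holders={T7}
Step 2: wait(T6) -> count=0 queue=[] holders={T6,T7}
Step 3: wait(T2) -> count=0 queue=[T2] holders={T6,T7}
Step 4: wait(T1) -> count=0 queue=[T2,T1] holders={T6,T7}
Step 5: signal(T6) -> count=0 queue=[T1] holders={T2,T7}
Step 6: wait(T6) -> count=0 queue=[T1,T6] holders={T2,T7}
Step 7: signal(T2) -> count=0 queue=[T6] holders={T1,T7}
Step 8: wait(T4) -> count=0 queue=[T6,T4] holders={T1,T7}
Step 9: wait(T2) -> count=0 queue=[T6,T4,T2] holders={T1,T7}
Step 10: signal(T7) -> count=0 queue=[T4,T2] holders={T1,T6}
Step 11: wait(T5) -> count=0 queue=[T4,T2,T5] holders={T1,T6}
Step 12: signal(T1) -> count=0 queue=[T2,T5] holders={T4,T6}
Step 13: signal(T6) -> count=0 queue=[T5] holders={T2,T4}
Step 14: signal(T2) -> count=0 queue=[] holders={T4,T5}
Step 15: signal(T5) -> count=1 queue=[] holders={T4}
Step 16: wait(T7) -> count=0 queue=[] holders={T4,T7}
Step 17: wait(T3) -> count=0 queue=[T3] holders={T4,T7}
Final holders: {T4,T7} -> T6 not in holders

Answer: no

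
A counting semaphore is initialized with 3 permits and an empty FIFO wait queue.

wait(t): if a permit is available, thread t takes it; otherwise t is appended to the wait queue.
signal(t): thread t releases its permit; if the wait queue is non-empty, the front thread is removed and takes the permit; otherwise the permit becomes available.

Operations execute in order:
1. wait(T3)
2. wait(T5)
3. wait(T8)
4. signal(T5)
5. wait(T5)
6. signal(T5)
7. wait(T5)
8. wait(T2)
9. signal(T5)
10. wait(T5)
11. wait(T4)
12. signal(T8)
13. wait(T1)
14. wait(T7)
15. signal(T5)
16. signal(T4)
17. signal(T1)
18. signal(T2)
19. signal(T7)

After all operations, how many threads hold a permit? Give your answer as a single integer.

Answer: 1

Derivation:
Step 1: wait(T3) -> count=2 queue=[] holders={T3}
Step 2: wait(T5) -> count=1 queue=[] holders={T3,T5}
Step 3: wait(T8) -> count=0 queue=[] holders={T3,T5,T8}
Step 4: signal(T5) -> count=1 queue=[] holders={T3,T8}
Step 5: wait(T5) -> count=0 queue=[] holders={T3,T5,T8}
Step 6: signal(T5) -> count=1 queue=[] holders={T3,T8}
Step 7: wait(T5) -> count=0 queue=[] holders={T3,T5,T8}
Step 8: wait(T2) -> count=0 queue=[T2] holders={T3,T5,T8}
Step 9: signal(T5) -> count=0 queue=[] holders={T2,T3,T8}
Step 10: wait(T5) -> count=0 queue=[T5] holders={T2,T3,T8}
Step 11: wait(T4) -> count=0 queue=[T5,T4] holders={T2,T3,T8}
Step 12: signal(T8) -> count=0 queue=[T4] holders={T2,T3,T5}
Step 13: wait(T1) -> count=0 queue=[T4,T1] holders={T2,T3,T5}
Step 14: wait(T7) -> count=0 queue=[T4,T1,T7] holders={T2,T3,T5}
Step 15: signal(T5) -> count=0 queue=[T1,T7] holders={T2,T3,T4}
Step 16: signal(T4) -> count=0 queue=[T7] holders={T1,T2,T3}
Step 17: signal(T1) -> count=0 queue=[] holders={T2,T3,T7}
Step 18: signal(T2) -> count=1 queue=[] holders={T3,T7}
Step 19: signal(T7) -> count=2 queue=[] holders={T3}
Final holders: {T3} -> 1 thread(s)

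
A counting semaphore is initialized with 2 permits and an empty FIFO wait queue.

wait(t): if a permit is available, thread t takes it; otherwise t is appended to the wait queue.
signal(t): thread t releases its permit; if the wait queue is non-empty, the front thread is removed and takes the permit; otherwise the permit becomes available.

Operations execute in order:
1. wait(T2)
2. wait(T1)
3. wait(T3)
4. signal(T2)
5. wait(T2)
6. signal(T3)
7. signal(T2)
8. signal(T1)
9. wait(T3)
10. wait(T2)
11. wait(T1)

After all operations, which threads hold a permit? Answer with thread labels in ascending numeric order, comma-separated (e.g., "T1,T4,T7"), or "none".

Step 1: wait(T2) -> count=1 queue=[] holders={T2}
Step 2: wait(T1) -> count=0 queue=[] holders={T1,T2}
Step 3: wait(T3) -> count=0 queue=[T3] holders={T1,T2}
Step 4: signal(T2) -> count=0 queue=[] holders={T1,T3}
Step 5: wait(T2) -> count=0 queue=[T2] holders={T1,T3}
Step 6: signal(T3) -> count=0 queue=[] holders={T1,T2}
Step 7: signal(T2) -> count=1 queue=[] holders={T1}
Step 8: signal(T1) -> count=2 queue=[] holders={none}
Step 9: wait(T3) -> count=1 queue=[] holders={T3}
Step 10: wait(T2) -> count=0 queue=[] holders={T2,T3}
Step 11: wait(T1) -> count=0 queue=[T1] holders={T2,T3}
Final holders: T2,T3

Answer: T2,T3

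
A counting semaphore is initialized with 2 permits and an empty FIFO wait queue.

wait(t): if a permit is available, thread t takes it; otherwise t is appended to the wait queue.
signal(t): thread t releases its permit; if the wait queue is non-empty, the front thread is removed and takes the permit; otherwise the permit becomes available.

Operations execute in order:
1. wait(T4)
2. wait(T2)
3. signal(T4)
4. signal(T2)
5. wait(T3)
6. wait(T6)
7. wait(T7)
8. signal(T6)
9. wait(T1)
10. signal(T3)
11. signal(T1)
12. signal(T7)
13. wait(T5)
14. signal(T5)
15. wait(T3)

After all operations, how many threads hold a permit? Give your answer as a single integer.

Answer: 1

Derivation:
Step 1: wait(T4) -> count=1 queue=[] holders={T4}
Step 2: wait(T2) -> count=0 queue=[] holders={T2,T4}
Step 3: signal(T4) -> count=1 queue=[] holders={T2}
Step 4: signal(T2) -> count=2 queue=[] holders={none}
Step 5: wait(T3) -> count=1 queue=[] holders={T3}
Step 6: wait(T6) -> count=0 queue=[] holders={T3,T6}
Step 7: wait(T7) -> count=0 queue=[T7] holders={T3,T6}
Step 8: signal(T6) -> count=0 queue=[] holders={T3,T7}
Step 9: wait(T1) -> count=0 queue=[T1] holders={T3,T7}
Step 10: signal(T3) -> count=0 queue=[] holders={T1,T7}
Step 11: signal(T1) -> count=1 queue=[] holders={T7}
Step 12: signal(T7) -> count=2 queue=[] holders={none}
Step 13: wait(T5) -> count=1 queue=[] holders={T5}
Step 14: signal(T5) -> count=2 queue=[] holders={none}
Step 15: wait(T3) -> count=1 queue=[] holders={T3}
Final holders: {T3} -> 1 thread(s)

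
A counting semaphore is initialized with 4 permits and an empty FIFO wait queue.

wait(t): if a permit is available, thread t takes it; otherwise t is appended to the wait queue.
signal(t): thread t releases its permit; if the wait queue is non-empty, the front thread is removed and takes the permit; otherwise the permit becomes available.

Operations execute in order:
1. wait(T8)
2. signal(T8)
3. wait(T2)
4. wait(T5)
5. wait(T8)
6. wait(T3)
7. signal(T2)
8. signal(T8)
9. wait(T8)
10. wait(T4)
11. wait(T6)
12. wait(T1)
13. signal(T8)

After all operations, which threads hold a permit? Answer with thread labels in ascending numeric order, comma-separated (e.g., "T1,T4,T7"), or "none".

Step 1: wait(T8) -> count=3 queue=[] holders={T8}
Step 2: signal(T8) -> count=4 queue=[] holders={none}
Step 3: wait(T2) -> count=3 queue=[] holders={T2}
Step 4: wait(T5) -> count=2 queue=[] holders={T2,T5}
Step 5: wait(T8) -> count=1 queue=[] holders={T2,T5,T8}
Step 6: wait(T3) -> count=0 queue=[] holders={T2,T3,T5,T8}
Step 7: signal(T2) -> count=1 queue=[] holders={T3,T5,T8}
Step 8: signal(T8) -> count=2 queue=[] holders={T3,T5}
Step 9: wait(T8) -> count=1 queue=[] holders={T3,T5,T8}
Step 10: wait(T4) -> count=0 queue=[] holders={T3,T4,T5,T8}
Step 11: wait(T6) -> count=0 queue=[T6] holders={T3,T4,T5,T8}
Step 12: wait(T1) -> count=0 queue=[T6,T1] holders={T3,T4,T5,T8}
Step 13: signal(T8) -> count=0 queue=[T1] holders={T3,T4,T5,T6}
Final holders: T3,T4,T5,T6

Answer: T3,T4,T5,T6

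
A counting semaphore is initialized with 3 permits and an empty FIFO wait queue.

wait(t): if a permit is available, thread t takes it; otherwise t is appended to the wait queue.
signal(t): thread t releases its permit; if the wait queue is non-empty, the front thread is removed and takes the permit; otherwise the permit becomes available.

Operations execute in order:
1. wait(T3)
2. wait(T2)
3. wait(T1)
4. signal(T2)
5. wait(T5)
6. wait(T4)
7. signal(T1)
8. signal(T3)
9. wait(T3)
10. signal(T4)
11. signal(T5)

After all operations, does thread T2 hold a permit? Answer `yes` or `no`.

Answer: no

Derivation:
Step 1: wait(T3) -> count=2 queue=[] holders={T3}
Step 2: wait(T2) -> count=1 queue=[] holders={T2,T3}
Step 3: wait(T1) -> count=0 queue=[] holders={T1,T2,T3}
Step 4: signal(T2) -> count=1 queue=[] holders={T1,T3}
Step 5: wait(T5) -> count=0 queue=[] holders={T1,T3,T5}
Step 6: wait(T4) -> count=0 queue=[T4] holders={T1,T3,T5}
Step 7: signal(T1) -> count=0 queue=[] holders={T3,T4,T5}
Step 8: signal(T3) -> count=1 queue=[] holders={T4,T5}
Step 9: wait(T3) -> count=0 queue=[] holders={T3,T4,T5}
Step 10: signal(T4) -> count=1 queue=[] holders={T3,T5}
Step 11: signal(T5) -> count=2 queue=[] holders={T3}
Final holders: {T3} -> T2 not in holders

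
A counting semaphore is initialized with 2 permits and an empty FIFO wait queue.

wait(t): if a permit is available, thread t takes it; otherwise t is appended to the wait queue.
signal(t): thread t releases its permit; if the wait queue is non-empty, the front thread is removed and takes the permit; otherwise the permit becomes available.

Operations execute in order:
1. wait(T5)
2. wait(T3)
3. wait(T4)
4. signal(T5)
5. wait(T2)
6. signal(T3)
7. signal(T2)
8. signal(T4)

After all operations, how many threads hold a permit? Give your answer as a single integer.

Answer: 0

Derivation:
Step 1: wait(T5) -> count=1 queue=[] holders={T5}
Step 2: wait(T3) -> count=0 queue=[] holders={T3,T5}
Step 3: wait(T4) -> count=0 queue=[T4] holders={T3,T5}
Step 4: signal(T5) -> count=0 queue=[] holders={T3,T4}
Step 5: wait(T2) -> count=0 queue=[T2] holders={T3,T4}
Step 6: signal(T3) -> count=0 queue=[] holders={T2,T4}
Step 7: signal(T2) -> count=1 queue=[] holders={T4}
Step 8: signal(T4) -> count=2 queue=[] holders={none}
Final holders: {none} -> 0 thread(s)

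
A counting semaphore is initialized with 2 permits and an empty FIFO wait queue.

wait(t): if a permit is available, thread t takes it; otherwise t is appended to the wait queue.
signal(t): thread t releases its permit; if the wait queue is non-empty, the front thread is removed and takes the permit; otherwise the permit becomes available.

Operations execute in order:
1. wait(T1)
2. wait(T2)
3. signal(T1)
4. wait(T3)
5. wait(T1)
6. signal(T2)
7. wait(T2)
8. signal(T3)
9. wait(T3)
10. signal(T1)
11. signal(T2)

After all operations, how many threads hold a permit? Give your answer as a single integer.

Step 1: wait(T1) -> count=1 queue=[] holders={T1}
Step 2: wait(T2) -> count=0 queue=[] holders={T1,T2}
Step 3: signal(T1) -> count=1 queue=[] holders={T2}
Step 4: wait(T3) -> count=0 queue=[] holders={T2,T3}
Step 5: wait(T1) -> count=0 queue=[T1] holders={T2,T3}
Step 6: signal(T2) -> count=0 queue=[] holders={T1,T3}
Step 7: wait(T2) -> count=0 queue=[T2] holders={T1,T3}
Step 8: signal(T3) -> count=0 queue=[] holders={T1,T2}
Step 9: wait(T3) -> count=0 queue=[T3] holders={T1,T2}
Step 10: signal(T1) -> count=0 queue=[] holders={T2,T3}
Step 11: signal(T2) -> count=1 queue=[] holders={T3}
Final holders: {T3} -> 1 thread(s)

Answer: 1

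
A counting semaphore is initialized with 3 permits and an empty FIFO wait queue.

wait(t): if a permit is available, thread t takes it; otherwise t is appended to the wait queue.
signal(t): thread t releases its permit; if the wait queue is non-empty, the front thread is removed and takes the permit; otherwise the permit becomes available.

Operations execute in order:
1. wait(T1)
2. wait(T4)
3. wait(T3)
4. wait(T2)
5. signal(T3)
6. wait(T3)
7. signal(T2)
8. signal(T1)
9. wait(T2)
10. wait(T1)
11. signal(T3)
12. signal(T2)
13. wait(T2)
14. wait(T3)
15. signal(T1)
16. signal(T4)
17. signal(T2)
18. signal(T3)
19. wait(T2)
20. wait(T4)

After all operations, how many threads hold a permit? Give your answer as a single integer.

Step 1: wait(T1) -> count=2 queue=[] holders={T1}
Step 2: wait(T4) -> count=1 queue=[] holders={T1,T4}
Step 3: wait(T3) -> count=0 queue=[] holders={T1,T3,T4}
Step 4: wait(T2) -> count=0 queue=[T2] holders={T1,T3,T4}
Step 5: signal(T3) -> count=0 queue=[] holders={T1,T2,T4}
Step 6: wait(T3) -> count=0 queue=[T3] holders={T1,T2,T4}
Step 7: signal(T2) -> count=0 queue=[] holders={T1,T3,T4}
Step 8: signal(T1) -> count=1 queue=[] holders={T3,T4}
Step 9: wait(T2) -> count=0 queue=[] holders={T2,T3,T4}
Step 10: wait(T1) -> count=0 queue=[T1] holders={T2,T3,T4}
Step 11: signal(T3) -> count=0 queue=[] holders={T1,T2,T4}
Step 12: signal(T2) -> count=1 queue=[] holders={T1,T4}
Step 13: wait(T2) -> count=0 queue=[] holders={T1,T2,T4}
Step 14: wait(T3) -> count=0 queue=[T3] holders={T1,T2,T4}
Step 15: signal(T1) -> count=0 queue=[] holders={T2,T3,T4}
Step 16: signal(T4) -> count=1 queue=[] holders={T2,T3}
Step 17: signal(T2) -> count=2 queue=[] holders={T3}
Step 18: signal(T3) -> count=3 queue=[] holders={none}
Step 19: wait(T2) -> count=2 queue=[] holders={T2}
Step 20: wait(T4) -> count=1 queue=[] holders={T2,T4}
Final holders: {T2,T4} -> 2 thread(s)

Answer: 2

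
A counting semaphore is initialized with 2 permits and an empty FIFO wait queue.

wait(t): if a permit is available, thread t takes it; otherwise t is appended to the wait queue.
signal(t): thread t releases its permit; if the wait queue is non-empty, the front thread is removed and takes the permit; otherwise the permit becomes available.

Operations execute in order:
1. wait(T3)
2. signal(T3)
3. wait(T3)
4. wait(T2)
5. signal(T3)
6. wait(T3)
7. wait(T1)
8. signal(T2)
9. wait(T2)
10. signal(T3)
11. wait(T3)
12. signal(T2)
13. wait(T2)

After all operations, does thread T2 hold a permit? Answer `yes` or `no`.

Step 1: wait(T3) -> count=1 queue=[] holders={T3}
Step 2: signal(T3) -> count=2 queue=[] holders={none}
Step 3: wait(T3) -> count=1 queue=[] holders={T3}
Step 4: wait(T2) -> count=0 queue=[] holders={T2,T3}
Step 5: signal(T3) -> count=1 queue=[] holders={T2}
Step 6: wait(T3) -> count=0 queue=[] holders={T2,T3}
Step 7: wait(T1) -> count=0 queue=[T1] holders={T2,T3}
Step 8: signal(T2) -> count=0 queue=[] holders={T1,T3}
Step 9: wait(T2) -> count=0 queue=[T2] holders={T1,T3}
Step 10: signal(T3) -> count=0 queue=[] holders={T1,T2}
Step 11: wait(T3) -> count=0 queue=[T3] holders={T1,T2}
Step 12: signal(T2) -> count=0 queue=[] holders={T1,T3}
Step 13: wait(T2) -> count=0 queue=[T2] holders={T1,T3}
Final holders: {T1,T3} -> T2 not in holders

Answer: no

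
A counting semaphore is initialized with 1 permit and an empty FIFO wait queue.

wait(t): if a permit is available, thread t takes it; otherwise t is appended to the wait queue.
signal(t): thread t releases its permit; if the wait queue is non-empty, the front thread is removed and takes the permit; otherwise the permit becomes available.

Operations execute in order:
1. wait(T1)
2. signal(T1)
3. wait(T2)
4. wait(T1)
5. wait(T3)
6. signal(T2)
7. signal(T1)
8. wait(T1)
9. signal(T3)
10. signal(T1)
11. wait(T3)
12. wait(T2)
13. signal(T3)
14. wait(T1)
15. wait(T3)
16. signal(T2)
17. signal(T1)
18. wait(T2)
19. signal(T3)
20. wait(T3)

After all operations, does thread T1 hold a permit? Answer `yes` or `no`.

Step 1: wait(T1) -> count=0 queue=[] holders={T1}
Step 2: signal(T1) -> count=1 queue=[] holders={none}
Step 3: wait(T2) -> count=0 queue=[] holders={T2}
Step 4: wait(T1) -> count=0 queue=[T1] holders={T2}
Step 5: wait(T3) -> count=0 queue=[T1,T3] holders={T2}
Step 6: signal(T2) -> count=0 queue=[T3] holders={T1}
Step 7: signal(T1) -> count=0 queue=[] holders={T3}
Step 8: wait(T1) -> count=0 queue=[T1] holders={T3}
Step 9: signal(T3) -> count=0 queue=[] holders={T1}
Step 10: signal(T1) -> count=1 queue=[] holders={none}
Step 11: wait(T3) -> count=0 queue=[] holders={T3}
Step 12: wait(T2) -> count=0 queue=[T2] holders={T3}
Step 13: signal(T3) -> count=0 queue=[] holders={T2}
Step 14: wait(T1) -> count=0 queue=[T1] holders={T2}
Step 15: wait(T3) -> count=0 queue=[T1,T3] holders={T2}
Step 16: signal(T2) -> count=0 queue=[T3] holders={T1}
Step 17: signal(T1) -> count=0 queue=[] holders={T3}
Step 18: wait(T2) -> count=0 queue=[T2] holders={T3}
Step 19: signal(T3) -> count=0 queue=[] holders={T2}
Step 20: wait(T3) -> count=0 queue=[T3] holders={T2}
Final holders: {T2} -> T1 not in holders

Answer: no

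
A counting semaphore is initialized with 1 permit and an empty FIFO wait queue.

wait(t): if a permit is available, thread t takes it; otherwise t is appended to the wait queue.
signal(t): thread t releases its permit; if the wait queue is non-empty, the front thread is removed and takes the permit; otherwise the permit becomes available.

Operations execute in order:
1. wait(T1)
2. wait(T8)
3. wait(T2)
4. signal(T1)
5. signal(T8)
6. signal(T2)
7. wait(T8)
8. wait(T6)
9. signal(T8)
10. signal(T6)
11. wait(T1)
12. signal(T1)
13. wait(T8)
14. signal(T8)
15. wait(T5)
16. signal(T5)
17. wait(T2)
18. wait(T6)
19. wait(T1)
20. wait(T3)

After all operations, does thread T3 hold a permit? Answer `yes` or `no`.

Answer: no

Derivation:
Step 1: wait(T1) -> count=0 queue=[] holders={T1}
Step 2: wait(T8) -> count=0 queue=[T8] holders={T1}
Step 3: wait(T2) -> count=0 queue=[T8,T2] holders={T1}
Step 4: signal(T1) -> count=0 queue=[T2] holders={T8}
Step 5: signal(T8) -> count=0 queue=[] holders={T2}
Step 6: signal(T2) -> count=1 queue=[] holders={none}
Step 7: wait(T8) -> count=0 queue=[] holders={T8}
Step 8: wait(T6) -> count=0 queue=[T6] holders={T8}
Step 9: signal(T8) -> count=0 queue=[] holders={T6}
Step 10: signal(T6) -> count=1 queue=[] holders={none}
Step 11: wait(T1) -> count=0 queue=[] holders={T1}
Step 12: signal(T1) -> count=1 queue=[] holders={none}
Step 13: wait(T8) -> count=0 queue=[] holders={T8}
Step 14: signal(T8) -> count=1 queue=[] holders={none}
Step 15: wait(T5) -> count=0 queue=[] holders={T5}
Step 16: signal(T5) -> count=1 queue=[] holders={none}
Step 17: wait(T2) -> count=0 queue=[] holders={T2}
Step 18: wait(T6) -> count=0 queue=[T6] holders={T2}
Step 19: wait(T1) -> count=0 queue=[T6,T1] holders={T2}
Step 20: wait(T3) -> count=0 queue=[T6,T1,T3] holders={T2}
Final holders: {T2} -> T3 not in holders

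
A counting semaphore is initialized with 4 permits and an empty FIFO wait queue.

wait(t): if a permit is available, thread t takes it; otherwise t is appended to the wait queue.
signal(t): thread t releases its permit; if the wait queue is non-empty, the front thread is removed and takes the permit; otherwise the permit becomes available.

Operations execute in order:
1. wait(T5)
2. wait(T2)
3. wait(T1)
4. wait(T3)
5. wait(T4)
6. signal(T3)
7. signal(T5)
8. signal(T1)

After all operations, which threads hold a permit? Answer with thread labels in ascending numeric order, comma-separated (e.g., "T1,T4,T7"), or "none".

Answer: T2,T4

Derivation:
Step 1: wait(T5) -> count=3 queue=[] holders={T5}
Step 2: wait(T2) -> count=2 queue=[] holders={T2,T5}
Step 3: wait(T1) -> count=1 queue=[] holders={T1,T2,T5}
Step 4: wait(T3) -> count=0 queue=[] holders={T1,T2,T3,T5}
Step 5: wait(T4) -> count=0 queue=[T4] holders={T1,T2,T3,T5}
Step 6: signal(T3) -> count=0 queue=[] holders={T1,T2,T4,T5}
Step 7: signal(T5) -> count=1 queue=[] holders={T1,T2,T4}
Step 8: signal(T1) -> count=2 queue=[] holders={T2,T4}
Final holders: T2,T4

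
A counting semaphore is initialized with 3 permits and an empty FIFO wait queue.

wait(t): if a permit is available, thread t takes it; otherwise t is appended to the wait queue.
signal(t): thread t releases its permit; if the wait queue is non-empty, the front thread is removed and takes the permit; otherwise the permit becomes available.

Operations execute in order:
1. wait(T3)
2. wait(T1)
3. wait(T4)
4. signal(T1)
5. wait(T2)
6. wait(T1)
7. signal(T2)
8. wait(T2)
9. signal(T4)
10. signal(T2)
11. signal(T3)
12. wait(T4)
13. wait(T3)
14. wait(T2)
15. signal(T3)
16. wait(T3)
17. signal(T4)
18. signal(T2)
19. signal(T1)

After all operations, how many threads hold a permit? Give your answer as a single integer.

Step 1: wait(T3) -> count=2 queue=[] holders={T3}
Step 2: wait(T1) -> count=1 queue=[] holders={T1,T3}
Step 3: wait(T4) -> count=0 queue=[] holders={T1,T3,T4}
Step 4: signal(T1) -> count=1 queue=[] holders={T3,T4}
Step 5: wait(T2) -> count=0 queue=[] holders={T2,T3,T4}
Step 6: wait(T1) -> count=0 queue=[T1] holders={T2,T3,T4}
Step 7: signal(T2) -> count=0 queue=[] holders={T1,T3,T4}
Step 8: wait(T2) -> count=0 queue=[T2] holders={T1,T3,T4}
Step 9: signal(T4) -> count=0 queue=[] holders={T1,T2,T3}
Step 10: signal(T2) -> count=1 queue=[] holders={T1,T3}
Step 11: signal(T3) -> count=2 queue=[] holders={T1}
Step 12: wait(T4) -> count=1 queue=[] holders={T1,T4}
Step 13: wait(T3) -> count=0 queue=[] holders={T1,T3,T4}
Step 14: wait(T2) -> count=0 queue=[T2] holders={T1,T3,T4}
Step 15: signal(T3) -> count=0 queue=[] holders={T1,T2,T4}
Step 16: wait(T3) -> count=0 queue=[T3] holders={T1,T2,T4}
Step 17: signal(T4) -> count=0 queue=[] holders={T1,T2,T3}
Step 18: signal(T2) -> count=1 queue=[] holders={T1,T3}
Step 19: signal(T1) -> count=2 queue=[] holders={T3}
Final holders: {T3} -> 1 thread(s)

Answer: 1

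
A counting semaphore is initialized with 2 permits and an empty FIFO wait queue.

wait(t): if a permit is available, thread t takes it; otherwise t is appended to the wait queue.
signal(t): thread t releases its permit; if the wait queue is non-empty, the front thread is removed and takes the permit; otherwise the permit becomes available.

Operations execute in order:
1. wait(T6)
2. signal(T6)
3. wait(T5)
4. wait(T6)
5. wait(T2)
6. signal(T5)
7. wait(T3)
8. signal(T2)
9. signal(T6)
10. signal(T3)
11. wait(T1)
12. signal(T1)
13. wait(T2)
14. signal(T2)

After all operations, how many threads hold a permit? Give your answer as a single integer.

Step 1: wait(T6) -> count=1 queue=[] holders={T6}
Step 2: signal(T6) -> count=2 queue=[] holders={none}
Step 3: wait(T5) -> count=1 queue=[] holders={T5}
Step 4: wait(T6) -> count=0 queue=[] holders={T5,T6}
Step 5: wait(T2) -> count=0 queue=[T2] holders={T5,T6}
Step 6: signal(T5) -> count=0 queue=[] holders={T2,T6}
Step 7: wait(T3) -> count=0 queue=[T3] holders={T2,T6}
Step 8: signal(T2) -> count=0 queue=[] holders={T3,T6}
Step 9: signal(T6) -> count=1 queue=[] holders={T3}
Step 10: signal(T3) -> count=2 queue=[] holders={none}
Step 11: wait(T1) -> count=1 queue=[] holders={T1}
Step 12: signal(T1) -> count=2 queue=[] holders={none}
Step 13: wait(T2) -> count=1 queue=[] holders={T2}
Step 14: signal(T2) -> count=2 queue=[] holders={none}
Final holders: {none} -> 0 thread(s)

Answer: 0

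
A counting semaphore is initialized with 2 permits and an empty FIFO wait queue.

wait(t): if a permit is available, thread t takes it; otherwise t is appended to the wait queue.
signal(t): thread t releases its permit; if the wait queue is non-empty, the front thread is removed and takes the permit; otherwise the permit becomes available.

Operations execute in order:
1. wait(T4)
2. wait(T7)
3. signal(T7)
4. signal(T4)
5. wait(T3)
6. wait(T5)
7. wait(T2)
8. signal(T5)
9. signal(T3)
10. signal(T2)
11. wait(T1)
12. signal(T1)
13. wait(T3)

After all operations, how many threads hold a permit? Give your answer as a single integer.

Answer: 1

Derivation:
Step 1: wait(T4) -> count=1 queue=[] holders={T4}
Step 2: wait(T7) -> count=0 queue=[] holders={T4,T7}
Step 3: signal(T7) -> count=1 queue=[] holders={T4}
Step 4: signal(T4) -> count=2 queue=[] holders={none}
Step 5: wait(T3) -> count=1 queue=[] holders={T3}
Step 6: wait(T5) -> count=0 queue=[] holders={T3,T5}
Step 7: wait(T2) -> count=0 queue=[T2] holders={T3,T5}
Step 8: signal(T5) -> count=0 queue=[] holders={T2,T3}
Step 9: signal(T3) -> count=1 queue=[] holders={T2}
Step 10: signal(T2) -> count=2 queue=[] holders={none}
Step 11: wait(T1) -> count=1 queue=[] holders={T1}
Step 12: signal(T1) -> count=2 queue=[] holders={none}
Step 13: wait(T3) -> count=1 queue=[] holders={T3}
Final holders: {T3} -> 1 thread(s)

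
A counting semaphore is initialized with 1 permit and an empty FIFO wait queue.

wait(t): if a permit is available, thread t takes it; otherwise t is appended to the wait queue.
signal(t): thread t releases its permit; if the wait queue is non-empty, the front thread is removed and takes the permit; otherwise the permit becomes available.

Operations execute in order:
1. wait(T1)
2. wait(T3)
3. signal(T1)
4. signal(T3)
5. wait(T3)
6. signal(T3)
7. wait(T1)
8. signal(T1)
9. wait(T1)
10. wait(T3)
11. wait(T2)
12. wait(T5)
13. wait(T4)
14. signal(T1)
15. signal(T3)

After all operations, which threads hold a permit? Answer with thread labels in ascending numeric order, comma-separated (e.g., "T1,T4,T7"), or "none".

Answer: T2

Derivation:
Step 1: wait(T1) -> count=0 queue=[] holders={T1}
Step 2: wait(T3) -> count=0 queue=[T3] holders={T1}
Step 3: signal(T1) -> count=0 queue=[] holders={T3}
Step 4: signal(T3) -> count=1 queue=[] holders={none}
Step 5: wait(T3) -> count=0 queue=[] holders={T3}
Step 6: signal(T3) -> count=1 queue=[] holders={none}
Step 7: wait(T1) -> count=0 queue=[] holders={T1}
Step 8: signal(T1) -> count=1 queue=[] holders={none}
Step 9: wait(T1) -> count=0 queue=[] holders={T1}
Step 10: wait(T3) -> count=0 queue=[T3] holders={T1}
Step 11: wait(T2) -> count=0 queue=[T3,T2] holders={T1}
Step 12: wait(T5) -> count=0 queue=[T3,T2,T5] holders={T1}
Step 13: wait(T4) -> count=0 queue=[T3,T2,T5,T4] holders={T1}
Step 14: signal(T1) -> count=0 queue=[T2,T5,T4] holders={T3}
Step 15: signal(T3) -> count=0 queue=[T5,T4] holders={T2}
Final holders: T2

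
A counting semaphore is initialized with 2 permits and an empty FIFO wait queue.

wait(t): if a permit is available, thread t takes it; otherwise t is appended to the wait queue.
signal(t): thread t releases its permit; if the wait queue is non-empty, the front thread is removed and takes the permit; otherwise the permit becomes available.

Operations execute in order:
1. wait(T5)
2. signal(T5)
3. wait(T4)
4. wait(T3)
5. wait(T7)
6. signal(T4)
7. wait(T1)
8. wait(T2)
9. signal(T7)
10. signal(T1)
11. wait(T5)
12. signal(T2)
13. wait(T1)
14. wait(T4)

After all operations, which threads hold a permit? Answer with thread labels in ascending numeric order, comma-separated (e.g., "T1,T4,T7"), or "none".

Answer: T3,T5

Derivation:
Step 1: wait(T5) -> count=1 queue=[] holders={T5}
Step 2: signal(T5) -> count=2 queue=[] holders={none}
Step 3: wait(T4) -> count=1 queue=[] holders={T4}
Step 4: wait(T3) -> count=0 queue=[] holders={T3,T4}
Step 5: wait(T7) -> count=0 queue=[T7] holders={T3,T4}
Step 6: signal(T4) -> count=0 queue=[] holders={T3,T7}
Step 7: wait(T1) -> count=0 queue=[T1] holders={T3,T7}
Step 8: wait(T2) -> count=0 queue=[T1,T2] holders={T3,T7}
Step 9: signal(T7) -> count=0 queue=[T2] holders={T1,T3}
Step 10: signal(T1) -> count=0 queue=[] holders={T2,T3}
Step 11: wait(T5) -> count=0 queue=[T5] holders={T2,T3}
Step 12: signal(T2) -> count=0 queue=[] holders={T3,T5}
Step 13: wait(T1) -> count=0 queue=[T1] holders={T3,T5}
Step 14: wait(T4) -> count=0 queue=[T1,T4] holders={T3,T5}
Final holders: T3,T5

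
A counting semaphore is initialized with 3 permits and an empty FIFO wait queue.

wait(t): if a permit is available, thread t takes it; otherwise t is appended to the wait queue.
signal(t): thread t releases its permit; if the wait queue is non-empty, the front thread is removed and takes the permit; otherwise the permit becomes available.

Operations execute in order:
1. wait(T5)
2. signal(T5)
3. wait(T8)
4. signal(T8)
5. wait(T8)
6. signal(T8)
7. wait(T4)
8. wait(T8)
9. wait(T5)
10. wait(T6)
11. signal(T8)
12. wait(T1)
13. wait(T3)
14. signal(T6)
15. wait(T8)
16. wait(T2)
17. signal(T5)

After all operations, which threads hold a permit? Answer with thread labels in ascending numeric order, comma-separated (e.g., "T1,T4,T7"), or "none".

Step 1: wait(T5) -> count=2 queue=[] holders={T5}
Step 2: signal(T5) -> count=3 queue=[] holders={none}
Step 3: wait(T8) -> count=2 queue=[] holders={T8}
Step 4: signal(T8) -> count=3 queue=[] holders={none}
Step 5: wait(T8) -> count=2 queue=[] holders={T8}
Step 6: signal(T8) -> count=3 queue=[] holders={none}
Step 7: wait(T4) -> count=2 queue=[] holders={T4}
Step 8: wait(T8) -> count=1 queue=[] holders={T4,T8}
Step 9: wait(T5) -> count=0 queue=[] holders={T4,T5,T8}
Step 10: wait(T6) -> count=0 queue=[T6] holders={T4,T5,T8}
Step 11: signal(T8) -> count=0 queue=[] holders={T4,T5,T6}
Step 12: wait(T1) -> count=0 queue=[T1] holders={T4,T5,T6}
Step 13: wait(T3) -> count=0 queue=[T1,T3] holders={T4,T5,T6}
Step 14: signal(T6) -> count=0 queue=[T3] holders={T1,T4,T5}
Step 15: wait(T8) -> count=0 queue=[T3,T8] holders={T1,T4,T5}
Step 16: wait(T2) -> count=0 queue=[T3,T8,T2] holders={T1,T4,T5}
Step 17: signal(T5) -> count=0 queue=[T8,T2] holders={T1,T3,T4}
Final holders: T1,T3,T4

Answer: T1,T3,T4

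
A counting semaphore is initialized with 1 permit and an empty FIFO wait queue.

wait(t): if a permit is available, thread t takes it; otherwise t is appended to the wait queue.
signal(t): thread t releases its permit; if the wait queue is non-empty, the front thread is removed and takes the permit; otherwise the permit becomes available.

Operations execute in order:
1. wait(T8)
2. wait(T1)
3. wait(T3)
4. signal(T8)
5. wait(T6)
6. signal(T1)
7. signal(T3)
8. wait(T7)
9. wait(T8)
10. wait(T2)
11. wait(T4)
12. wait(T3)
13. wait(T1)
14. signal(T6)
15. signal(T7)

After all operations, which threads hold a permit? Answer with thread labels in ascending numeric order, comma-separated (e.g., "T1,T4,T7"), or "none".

Step 1: wait(T8) -> count=0 queue=[] holders={T8}
Step 2: wait(T1) -> count=0 queue=[T1] holders={T8}
Step 3: wait(T3) -> count=0 queue=[T1,T3] holders={T8}
Step 4: signal(T8) -> count=0 queue=[T3] holders={T1}
Step 5: wait(T6) -> count=0 queue=[T3,T6] holders={T1}
Step 6: signal(T1) -> count=0 queue=[T6] holders={T3}
Step 7: signal(T3) -> count=0 queue=[] holders={T6}
Step 8: wait(T7) -> count=0 queue=[T7] holders={T6}
Step 9: wait(T8) -> count=0 queue=[T7,T8] holders={T6}
Step 10: wait(T2) -> count=0 queue=[T7,T8,T2] holders={T6}
Step 11: wait(T4) -> count=0 queue=[T7,T8,T2,T4] holders={T6}
Step 12: wait(T3) -> count=0 queue=[T7,T8,T2,T4,T3] holders={T6}
Step 13: wait(T1) -> count=0 queue=[T7,T8,T2,T4,T3,T1] holders={T6}
Step 14: signal(T6) -> count=0 queue=[T8,T2,T4,T3,T1] holders={T7}
Step 15: signal(T7) -> count=0 queue=[T2,T4,T3,T1] holders={T8}
Final holders: T8

Answer: T8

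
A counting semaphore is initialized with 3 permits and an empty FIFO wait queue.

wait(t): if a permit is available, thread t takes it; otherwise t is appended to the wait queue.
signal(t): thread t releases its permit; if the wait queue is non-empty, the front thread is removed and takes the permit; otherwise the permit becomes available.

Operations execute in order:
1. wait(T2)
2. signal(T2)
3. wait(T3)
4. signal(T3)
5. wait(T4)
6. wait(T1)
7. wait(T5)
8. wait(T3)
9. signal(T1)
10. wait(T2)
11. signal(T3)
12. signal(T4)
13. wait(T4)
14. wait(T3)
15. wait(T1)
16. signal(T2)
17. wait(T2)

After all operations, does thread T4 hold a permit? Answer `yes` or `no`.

Step 1: wait(T2) -> count=2 queue=[] holders={T2}
Step 2: signal(T2) -> count=3 queue=[] holders={none}
Step 3: wait(T3) -> count=2 queue=[] holders={T3}
Step 4: signal(T3) -> count=3 queue=[] holders={none}
Step 5: wait(T4) -> count=2 queue=[] holders={T4}
Step 6: wait(T1) -> count=1 queue=[] holders={T1,T4}
Step 7: wait(T5) -> count=0 queue=[] holders={T1,T4,T5}
Step 8: wait(T3) -> count=0 queue=[T3] holders={T1,T4,T5}
Step 9: signal(T1) -> count=0 queue=[] holders={T3,T4,T5}
Step 10: wait(T2) -> count=0 queue=[T2] holders={T3,T4,T5}
Step 11: signal(T3) -> count=0 queue=[] holders={T2,T4,T5}
Step 12: signal(T4) -> count=1 queue=[] holders={T2,T5}
Step 13: wait(T4) -> count=0 queue=[] holders={T2,T4,T5}
Step 14: wait(T3) -> count=0 queue=[T3] holders={T2,T4,T5}
Step 15: wait(T1) -> count=0 queue=[T3,T1] holders={T2,T4,T5}
Step 16: signal(T2) -> count=0 queue=[T1] holders={T3,T4,T5}
Step 17: wait(T2) -> count=0 queue=[T1,T2] holders={T3,T4,T5}
Final holders: {T3,T4,T5} -> T4 in holders

Answer: yes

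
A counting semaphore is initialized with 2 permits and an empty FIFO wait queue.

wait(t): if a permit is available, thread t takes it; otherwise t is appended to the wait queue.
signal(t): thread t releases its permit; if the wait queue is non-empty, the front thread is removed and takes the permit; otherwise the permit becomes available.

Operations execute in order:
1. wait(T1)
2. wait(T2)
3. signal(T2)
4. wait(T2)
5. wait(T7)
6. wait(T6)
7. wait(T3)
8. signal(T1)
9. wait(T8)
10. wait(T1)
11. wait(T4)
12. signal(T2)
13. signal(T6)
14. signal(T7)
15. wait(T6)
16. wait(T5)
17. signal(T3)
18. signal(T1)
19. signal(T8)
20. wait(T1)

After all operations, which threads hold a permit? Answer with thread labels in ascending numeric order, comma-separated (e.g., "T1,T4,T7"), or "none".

Answer: T4,T6

Derivation:
Step 1: wait(T1) -> count=1 queue=[] holders={T1}
Step 2: wait(T2) -> count=0 queue=[] holders={T1,T2}
Step 3: signal(T2) -> count=1 queue=[] holders={T1}
Step 4: wait(T2) -> count=0 queue=[] holders={T1,T2}
Step 5: wait(T7) -> count=0 queue=[T7] holders={T1,T2}
Step 6: wait(T6) -> count=0 queue=[T7,T6] holders={T1,T2}
Step 7: wait(T3) -> count=0 queue=[T7,T6,T3] holders={T1,T2}
Step 8: signal(T1) -> count=0 queue=[T6,T3] holders={T2,T7}
Step 9: wait(T8) -> count=0 queue=[T6,T3,T8] holders={T2,T7}
Step 10: wait(T1) -> count=0 queue=[T6,T3,T8,T1] holders={T2,T7}
Step 11: wait(T4) -> count=0 queue=[T6,T3,T8,T1,T4] holders={T2,T7}
Step 12: signal(T2) -> count=0 queue=[T3,T8,T1,T4] holders={T6,T7}
Step 13: signal(T6) -> count=0 queue=[T8,T1,T4] holders={T3,T7}
Step 14: signal(T7) -> count=0 queue=[T1,T4] holders={T3,T8}
Step 15: wait(T6) -> count=0 queue=[T1,T4,T6] holders={T3,T8}
Step 16: wait(T5) -> count=0 queue=[T1,T4,T6,T5] holders={T3,T8}
Step 17: signal(T3) -> count=0 queue=[T4,T6,T5] holders={T1,T8}
Step 18: signal(T1) -> count=0 queue=[T6,T5] holders={T4,T8}
Step 19: signal(T8) -> count=0 queue=[T5] holders={T4,T6}
Step 20: wait(T1) -> count=0 queue=[T5,T1] holders={T4,T6}
Final holders: T4,T6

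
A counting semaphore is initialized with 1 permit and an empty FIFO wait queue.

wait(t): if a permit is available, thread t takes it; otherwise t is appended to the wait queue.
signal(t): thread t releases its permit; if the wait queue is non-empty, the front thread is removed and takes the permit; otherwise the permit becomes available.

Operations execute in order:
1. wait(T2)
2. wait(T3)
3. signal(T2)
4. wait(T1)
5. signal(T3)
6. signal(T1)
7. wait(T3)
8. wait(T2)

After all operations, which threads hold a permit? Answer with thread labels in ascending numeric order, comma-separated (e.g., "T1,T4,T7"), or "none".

Step 1: wait(T2) -> count=0 queue=[] holders={T2}
Step 2: wait(T3) -> count=0 queue=[T3] holders={T2}
Step 3: signal(T2) -> count=0 queue=[] holders={T3}
Step 4: wait(T1) -> count=0 queue=[T1] holders={T3}
Step 5: signal(T3) -> count=0 queue=[] holders={T1}
Step 6: signal(T1) -> count=1 queue=[] holders={none}
Step 7: wait(T3) -> count=0 queue=[] holders={T3}
Step 8: wait(T2) -> count=0 queue=[T2] holders={T3}
Final holders: T3

Answer: T3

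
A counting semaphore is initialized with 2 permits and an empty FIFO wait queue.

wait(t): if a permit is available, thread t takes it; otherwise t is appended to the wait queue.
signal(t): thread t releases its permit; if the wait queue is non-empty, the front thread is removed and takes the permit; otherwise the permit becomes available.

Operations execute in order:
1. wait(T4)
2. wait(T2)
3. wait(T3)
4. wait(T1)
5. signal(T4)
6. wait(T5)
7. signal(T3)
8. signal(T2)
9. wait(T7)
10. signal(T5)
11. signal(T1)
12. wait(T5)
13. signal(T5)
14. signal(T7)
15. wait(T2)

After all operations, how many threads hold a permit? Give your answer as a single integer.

Answer: 1

Derivation:
Step 1: wait(T4) -> count=1 queue=[] holders={T4}
Step 2: wait(T2) -> count=0 queue=[] holders={T2,T4}
Step 3: wait(T3) -> count=0 queue=[T3] holders={T2,T4}
Step 4: wait(T1) -> count=0 queue=[T3,T1] holders={T2,T4}
Step 5: signal(T4) -> count=0 queue=[T1] holders={T2,T3}
Step 6: wait(T5) -> count=0 queue=[T1,T5] holders={T2,T3}
Step 7: signal(T3) -> count=0 queue=[T5] holders={T1,T2}
Step 8: signal(T2) -> count=0 queue=[] holders={T1,T5}
Step 9: wait(T7) -> count=0 queue=[T7] holders={T1,T5}
Step 10: signal(T5) -> count=0 queue=[] holders={T1,T7}
Step 11: signal(T1) -> count=1 queue=[] holders={T7}
Step 12: wait(T5) -> count=0 queue=[] holders={T5,T7}
Step 13: signal(T5) -> count=1 queue=[] holders={T7}
Step 14: signal(T7) -> count=2 queue=[] holders={none}
Step 15: wait(T2) -> count=1 queue=[] holders={T2}
Final holders: {T2} -> 1 thread(s)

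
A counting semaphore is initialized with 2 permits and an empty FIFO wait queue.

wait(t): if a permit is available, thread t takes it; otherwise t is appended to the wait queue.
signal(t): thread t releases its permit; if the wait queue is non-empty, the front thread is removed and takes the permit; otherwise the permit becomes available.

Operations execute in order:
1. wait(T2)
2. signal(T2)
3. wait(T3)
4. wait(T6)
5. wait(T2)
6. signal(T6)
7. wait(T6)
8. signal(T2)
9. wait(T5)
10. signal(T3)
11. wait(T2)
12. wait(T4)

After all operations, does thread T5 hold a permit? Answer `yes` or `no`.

Step 1: wait(T2) -> count=1 queue=[] holders={T2}
Step 2: signal(T2) -> count=2 queue=[] holders={none}
Step 3: wait(T3) -> count=1 queue=[] holders={T3}
Step 4: wait(T6) -> count=0 queue=[] holders={T3,T6}
Step 5: wait(T2) -> count=0 queue=[T2] holders={T3,T6}
Step 6: signal(T6) -> count=0 queue=[] holders={T2,T3}
Step 7: wait(T6) -> count=0 queue=[T6] holders={T2,T3}
Step 8: signal(T2) -> count=0 queue=[] holders={T3,T6}
Step 9: wait(T5) -> count=0 queue=[T5] holders={T3,T6}
Step 10: signal(T3) -> count=0 queue=[] holders={T5,T6}
Step 11: wait(T2) -> count=0 queue=[T2] holders={T5,T6}
Step 12: wait(T4) -> count=0 queue=[T2,T4] holders={T5,T6}
Final holders: {T5,T6} -> T5 in holders

Answer: yes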